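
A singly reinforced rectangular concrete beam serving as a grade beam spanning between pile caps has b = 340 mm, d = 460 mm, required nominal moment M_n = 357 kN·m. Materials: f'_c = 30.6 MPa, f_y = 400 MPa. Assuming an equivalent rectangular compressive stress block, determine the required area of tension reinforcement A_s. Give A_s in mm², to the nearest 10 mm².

A_s ≈ 2170 mm²

With M_n = 0.85 f'_c a b (d − a/2), solve the quadratic for a:
a = d − √(d² − 2M_n/(0.85 f'_c b)) = 460 − √(460² − 2 × 357×10⁶/(0.85 × 30.6 × 340)) = 98.25 mm.
A_s = 0.85 f'_c a b / f_y = 0.85 × 30.6 × 98.25 × 340 / 400 = 2172.2 mm².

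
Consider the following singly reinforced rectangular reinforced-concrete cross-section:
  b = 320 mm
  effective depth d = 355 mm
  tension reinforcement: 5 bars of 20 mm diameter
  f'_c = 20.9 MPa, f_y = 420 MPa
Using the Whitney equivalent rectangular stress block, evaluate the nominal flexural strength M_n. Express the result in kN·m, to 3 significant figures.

A_s = 5 × 314 = 1570 mm².
T = A_s f_y = 1570 × 420 = 659400 N = 659.4 kN.
From C = T: a = T/(0.85 f'_c b) = 659400/(0.85 × 20.9 × 320) = 115.99 mm.
M_n = T(d − a/2) = 659.4 kN × (355 − 57.995) mm = 195.85 kN·m.

M_n ≈ 196 kN·m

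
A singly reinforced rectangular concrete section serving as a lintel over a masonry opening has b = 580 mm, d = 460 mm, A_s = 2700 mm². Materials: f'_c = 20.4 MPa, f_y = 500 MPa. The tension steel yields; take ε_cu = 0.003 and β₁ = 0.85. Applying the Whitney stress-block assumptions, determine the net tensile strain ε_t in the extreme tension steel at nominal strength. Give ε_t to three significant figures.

ε_t ≈ 0.00574

a = A_s f_y/(0.85 f'_c b) = 134.23 mm.
β₁ = 0.85, so c = a/β₁ = 134.23/0.85 = 157.92 mm.
From the linear strain diagram with ε_cu = 0.003: ε_t = 0.003 (d − c)/c = 0.003 × (460 − 157.92)/157.92 = 0.00574.
Since ε_t ≥ 0.005, the section is tension-controlled.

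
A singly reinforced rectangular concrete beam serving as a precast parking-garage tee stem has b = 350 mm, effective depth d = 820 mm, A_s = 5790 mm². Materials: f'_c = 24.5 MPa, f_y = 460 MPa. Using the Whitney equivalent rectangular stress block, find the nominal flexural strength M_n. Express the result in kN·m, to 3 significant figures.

M_n ≈ 1700 kN·m

T = A_s f_y = 5790 × 460 = 2663400 N = 2663.4 kN.
From C = T: a = T/(0.85 f'_c b) = 2663400/(0.85 × 24.5 × 350) = 365.41 mm.
M_n = T(d − a/2) = 2663.4 kN × (820 − 182.705) mm = 1697.37 kN·m.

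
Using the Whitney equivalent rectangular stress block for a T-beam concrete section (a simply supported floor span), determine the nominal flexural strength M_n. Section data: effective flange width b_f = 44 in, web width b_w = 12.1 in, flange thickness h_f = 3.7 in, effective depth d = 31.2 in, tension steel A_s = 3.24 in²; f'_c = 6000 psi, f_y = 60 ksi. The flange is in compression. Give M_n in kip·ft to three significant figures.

Tension: T = A_s f_y = 3.24 × 60 = 194.4 kips.
Try a within the flange: a = T/(0.85 f'_c b_f) = 194.4/(0.85 × 6 × 44) = 0.866 in.
Since a = 0.866 ≤ h_f = 3.7 in, the stress block lies entirely in the flange; analyse as a rectangular beam of width b_f.
M_n = T(d − a/2) = 194.4 × (31.2 − 0.433) = 5981.1 kip·in.
M_n = 5981.1/12 = 498.43 kip·ft.

M_n ≈ 498 kip·ft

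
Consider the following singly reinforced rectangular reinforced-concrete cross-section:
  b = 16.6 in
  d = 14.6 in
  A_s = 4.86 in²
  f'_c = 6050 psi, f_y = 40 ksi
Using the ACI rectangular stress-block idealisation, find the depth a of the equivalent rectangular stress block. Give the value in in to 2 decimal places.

T = A_s f_y = 4.86 × 40 = 194.4 kips.
a = T/(0.85 f'_c b) = 194.4/(0.85 × 6.05 × 16.6) = 2.28 in.

a ≈ 2.28 in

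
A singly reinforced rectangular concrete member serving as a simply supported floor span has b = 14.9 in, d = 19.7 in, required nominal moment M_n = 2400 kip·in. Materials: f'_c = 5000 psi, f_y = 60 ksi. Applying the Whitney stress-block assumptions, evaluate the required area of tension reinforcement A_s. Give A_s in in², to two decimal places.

A_s ≈ 2.14 in²

From M_n = 0.85 f'_c a b (d − a/2):
a = d − √(d² − 2M_n/(0.85 f'_c b)) = 19.7 − √(19.7² − 2 × 2400/(0.85 × 5 × 14.9)) = 2.028 in.
A_s = 0.85 f'_c a b / f_y = 0.85 × 5 × 2.028 × 14.9 / 60 = 2.140 in².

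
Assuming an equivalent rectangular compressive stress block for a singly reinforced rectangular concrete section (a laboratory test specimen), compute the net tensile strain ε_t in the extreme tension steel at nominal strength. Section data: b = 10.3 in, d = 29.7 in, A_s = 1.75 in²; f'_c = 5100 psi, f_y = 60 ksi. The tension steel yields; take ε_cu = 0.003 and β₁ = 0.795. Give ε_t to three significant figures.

ε_t ≈ 0.0271

a = A_s f_y/(0.85 f'_c b) = 2.352 in.
β₁ = 0.795, so c = a/β₁ = 2.352/0.795 = 2.958 in.
From the linear strain diagram with ε_cu = 0.003: ε_t = 0.003 (d − c)/c = 0.003 × (29.7 − 2.958)/2.958 = 0.0271.
Since ε_t ≥ 0.005, the section is tension-controlled.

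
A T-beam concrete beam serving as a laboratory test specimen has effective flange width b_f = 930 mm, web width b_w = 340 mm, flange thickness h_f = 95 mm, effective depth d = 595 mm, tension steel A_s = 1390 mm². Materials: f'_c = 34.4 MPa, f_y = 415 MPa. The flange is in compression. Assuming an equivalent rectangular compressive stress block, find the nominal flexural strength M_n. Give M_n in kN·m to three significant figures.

Tension: T = A_s f_y = 1390 × 415 = 576850 N.
Try a within the flange: a = T/(0.85 f'_c b_f) = 576850/(0.85 × 34.4 × 930) = 21.21 mm.
Since a = 21.21 ≤ h_f = 95 mm, the stress block lies entirely in the flange; analyse as a rectangular beam of width b_f.
M_n = T(d − a/2) = 576850 × (595 − 10.605) = 337.11 × 10⁶ N·mm.
M_n = 337.11 kN·m.

M_n ≈ 337 kN·m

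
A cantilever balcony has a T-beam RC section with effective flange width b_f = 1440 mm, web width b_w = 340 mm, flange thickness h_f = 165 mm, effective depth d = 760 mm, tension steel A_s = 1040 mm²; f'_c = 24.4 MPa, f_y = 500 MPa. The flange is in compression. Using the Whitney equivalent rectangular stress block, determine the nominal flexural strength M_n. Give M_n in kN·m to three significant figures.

Tension: T = A_s f_y = 1040 × 500 = 520000 N.
Try a within the flange: a = T/(0.85 f'_c b_f) = 520000/(0.85 × 24.4 × 1440) = 17.41 mm.
Since a = 17.41 ≤ h_f = 165 mm, the stress block lies entirely in the flange; analyse as a rectangular beam of width b_f.
M_n = T(d − a/2) = 520000 × (760 − 8.705) = 390.67 × 10⁶ N·mm.
M_n = 390.67 kN·m.

M_n ≈ 391 kN·m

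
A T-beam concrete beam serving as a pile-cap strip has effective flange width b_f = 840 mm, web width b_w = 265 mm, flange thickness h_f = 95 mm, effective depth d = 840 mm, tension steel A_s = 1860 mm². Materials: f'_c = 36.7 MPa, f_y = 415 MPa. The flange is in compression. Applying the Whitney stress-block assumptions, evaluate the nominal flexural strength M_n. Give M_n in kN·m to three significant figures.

M_n ≈ 637 kN·m

Tension: T = A_s f_y = 1860 × 415 = 771900 N.
Try a within the flange: a = T/(0.85 f'_c b_f) = 771900/(0.85 × 36.7 × 840) = 29.46 mm.
Since a = 29.46 ≤ h_f = 95 mm, the stress block lies entirely in the flange; analyse as a rectangular beam of width b_f.
M_n = T(d − a/2) = 771900 × (840 − 14.73) = 637.03 × 10⁶ N·mm.
M_n = 637.03 kN·m.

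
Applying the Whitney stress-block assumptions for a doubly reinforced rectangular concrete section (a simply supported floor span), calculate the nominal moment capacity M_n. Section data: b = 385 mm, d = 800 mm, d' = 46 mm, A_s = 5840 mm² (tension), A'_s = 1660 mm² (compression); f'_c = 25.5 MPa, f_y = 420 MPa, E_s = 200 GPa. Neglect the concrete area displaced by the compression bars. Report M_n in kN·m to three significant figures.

Assume both tension and compression steel yield.
Net tension couple steel: A_s − A'_s = 4180 mm².
a = (A_s − A'_s) f_y / (0.85 f'_c b) = 1755600/(0.85 × 25.5 × 385) = 210.38 mm.
c = a/β₁ = 210.38/0.85 = 247.51 mm; ε'_s = 0.003(c − d')/c = 0.0024 ≥ f_y/E_s = 0.0021, so compression steel does yield.
M_n = (A_s − A'_s) f_y (d − a/2) + A'_s f_y (d − d') = [1755600 × (800 − 105.19) + 697200 × (800 − 46)] × 10⁻⁶ = 1219.81 + 525.69 = 1745.50 kN·m.

M_n ≈ 1750 kN·m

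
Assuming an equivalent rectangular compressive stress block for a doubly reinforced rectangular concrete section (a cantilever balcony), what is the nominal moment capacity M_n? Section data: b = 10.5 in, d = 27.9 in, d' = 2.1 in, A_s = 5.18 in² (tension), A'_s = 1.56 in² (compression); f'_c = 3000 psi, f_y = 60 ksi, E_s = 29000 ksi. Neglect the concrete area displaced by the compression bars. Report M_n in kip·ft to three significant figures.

M_n ≈ 633 kip·ft

Assume both steels yield.
a = (A_s − A'_s) f_y/(0.85 f'_c b) = (5.18 − 1.56) × 60/(0.85 × 3 × 10.5) = 8.112 in.
c = a/β₁ = 8.112/0.85 = 9.544 in; ε'_s = 0.003(c − d')/c = 0.0023 ≥ ε_y = 0.0021, so the compression steel yields.
M_n = (A_s − A'_s) f_y (d − a/2) + A'_s f_y (d − d') = 217.2 × (27.9 − 4.056) + 93.6 × (27.9 − 2.1) = 5178.9 + 2414.9 = 7593.8 kip·in = 7593.8/12 = 632.82 kip·ft.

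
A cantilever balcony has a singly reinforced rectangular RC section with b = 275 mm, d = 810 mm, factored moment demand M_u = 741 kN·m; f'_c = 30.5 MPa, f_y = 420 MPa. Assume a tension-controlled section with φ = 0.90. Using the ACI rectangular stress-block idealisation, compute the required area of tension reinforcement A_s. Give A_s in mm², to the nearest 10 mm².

A_s ≈ 2680 mm²

M_n = M_u/φ = 741/0.90 = 823.333 kN·m.
With M_n = 0.85 f'_c a b (d − a/2), solve the quadratic for a:
a = d − √(d² − 2M_n/(0.85 f'_c b)) = 810 − √(810² − 2 × 823.333×10⁶/(0.85 × 30.5 × 275)) = 157.98 mm.
A_s = 0.85 f'_c a b / f_y = 0.85 × 30.5 × 157.98 × 275 / 420 = 2681.7 mm².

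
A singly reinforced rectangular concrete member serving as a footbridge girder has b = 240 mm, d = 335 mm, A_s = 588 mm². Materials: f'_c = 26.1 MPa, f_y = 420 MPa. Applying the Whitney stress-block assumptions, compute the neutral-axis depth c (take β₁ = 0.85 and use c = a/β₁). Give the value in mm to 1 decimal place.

c ≈ 54.6 mm

T = A_s f_y = 588 × 420 = 246960 N = 246.96 kN.
Setting C = 0.85 f'_c a b equal to T: a = 246960/(0.85 × 26.1 × 240) = 46.383 mm.
With β₁ = 0.85, c = a/β₁ = 46.383/0.85 = 54.6 mm.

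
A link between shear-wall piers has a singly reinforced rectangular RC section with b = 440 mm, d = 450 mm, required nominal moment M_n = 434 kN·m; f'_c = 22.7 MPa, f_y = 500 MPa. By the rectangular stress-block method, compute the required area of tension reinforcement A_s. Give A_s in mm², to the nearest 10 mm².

A_s ≈ 2260 mm²

With M_n = 0.85 f'_c a b (d − a/2), solve the quadratic for a:
a = d − √(d² − 2M_n/(0.85 f'_c b)) = 450 − √(450² − 2 × 434×10⁶/(0.85 × 22.7 × 440)) = 133.36 mm.
A_s = 0.85 f'_c a b / f_y = 0.85 × 22.7 × 133.36 × 440 / 500 = 2264.4 mm².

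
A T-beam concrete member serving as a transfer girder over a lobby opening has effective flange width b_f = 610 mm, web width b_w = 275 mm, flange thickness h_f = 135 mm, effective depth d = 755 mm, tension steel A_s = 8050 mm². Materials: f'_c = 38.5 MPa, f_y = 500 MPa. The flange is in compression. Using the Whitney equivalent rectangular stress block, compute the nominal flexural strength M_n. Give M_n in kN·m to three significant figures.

Tension: T = A_s f_y = 8050 × 500 = 4025000 N.
Try a within the flange: a = T/(0.85 f'_c b_f) = 4025000/(0.85 × 38.5 × 610) = 201.63 mm.
a = 201.63 > h_f = 135 mm: the block extends into the web. Split into flange-overhang and web parts.
C_f = 0.85 f'_c (b_f − b_w) h_f = 0.85 × 38.5 × (610 − 275) × 135 = 1479988 N.
Remaining web compression depth: a_w = (T − C_f)/(0.85 f'_c b_w) = (4025000 − 1479988)/(0.85 × 38.5 × 275) = 282.80 mm.
M_n = C_f(d − h_f/2) + (T − C_f)(d − a_w/2) = 1479988 × (755 − 67.5) + 2545012 × (755 − 141.4) = 1017.49 + 1561.62 = 2579.11 × 10⁶ N·mm.
M_n = 2579.11 kN·m.

M_n ≈ 2580 kN·m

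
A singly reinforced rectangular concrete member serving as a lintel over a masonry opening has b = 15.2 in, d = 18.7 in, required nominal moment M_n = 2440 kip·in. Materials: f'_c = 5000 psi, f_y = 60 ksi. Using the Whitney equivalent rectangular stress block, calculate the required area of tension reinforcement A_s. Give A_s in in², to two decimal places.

From M_n = 0.85 f'_c a b (d − a/2):
a = d − √(d² − 2M_n/(0.85 f'_c b)) = 18.7 − √(18.7² − 2 × 2440/(0.85 × 5 × 15.2)) = 2.143 in.
A_s = 0.85 f'_c a b / f_y = 0.85 × 5 × 2.143 × 15.2 / 60 = 2.307 in².

A_s ≈ 2.31 in²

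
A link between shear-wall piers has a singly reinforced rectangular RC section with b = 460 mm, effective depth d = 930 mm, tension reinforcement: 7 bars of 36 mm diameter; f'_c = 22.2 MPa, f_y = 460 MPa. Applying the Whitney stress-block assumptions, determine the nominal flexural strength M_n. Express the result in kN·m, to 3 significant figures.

A_s = 7 × 1018 = 7126 mm².
T = A_s f_y = 7126 × 460 = 3277960 N = 3277.96 kN.
From C = T: a = T/(0.85 f'_c b) = 3277960/(0.85 × 22.2 × 460) = 377.64 mm.
M_n = T(d − a/2) = 3277.96 kN × (930 − 188.82) mm = 2429.56 kN·m.

M_n ≈ 2430 kN·m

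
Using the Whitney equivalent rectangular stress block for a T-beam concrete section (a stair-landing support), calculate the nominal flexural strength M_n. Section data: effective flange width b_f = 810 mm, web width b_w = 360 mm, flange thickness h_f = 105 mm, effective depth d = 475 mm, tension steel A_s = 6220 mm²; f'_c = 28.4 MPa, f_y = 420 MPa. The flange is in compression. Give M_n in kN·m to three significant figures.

Tension: T = A_s f_y = 6220 × 420 = 2612400 N.
Try a within the flange: a = T/(0.85 f'_c b_f) = 2612400/(0.85 × 28.4 × 810) = 133.60 mm.
a = 133.60 > h_f = 105 mm: the block extends into the web. Split into flange-overhang and web parts.
C_f = 0.85 f'_c (b_f − b_w) h_f = 0.85 × 28.4 × (810 − 360) × 105 = 1140615 N.
Remaining web compression depth: a_w = (T − C_f)/(0.85 f'_c b_w) = (2612400 − 1140615)/(0.85 × 28.4 × 360) = 169.36 mm.
M_n = C_f(d − h_f/2) + (T − C_f)(d − a_w/2) = 1140615 × (475 − 52.5) + 1471785 × (475 − 84.68) = 481.91 + 574.47 = 1056.38 × 10⁶ N·mm.
M_n = 1056.38 kN·m.

M_n ≈ 1060 kN·m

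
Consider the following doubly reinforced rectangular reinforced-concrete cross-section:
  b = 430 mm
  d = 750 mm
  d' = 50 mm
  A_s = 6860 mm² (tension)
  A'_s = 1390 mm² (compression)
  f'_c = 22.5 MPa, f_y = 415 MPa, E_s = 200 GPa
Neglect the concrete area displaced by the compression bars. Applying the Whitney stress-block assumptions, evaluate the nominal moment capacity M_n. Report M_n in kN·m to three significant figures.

Assume both tension and compression steel yield.
Net tension couple steel: A_s − A'_s = 5470 mm².
a = (A_s − A'_s) f_y / (0.85 f'_c b) = 2270050/(0.85 × 22.5 × 430) = 276.04 mm.
c = a/β₁ = 276.04/0.85 = 324.75 mm; ε'_s = 0.003(c − d')/c = 0.0025 ≥ f_y/E_s = 0.0021, so compression steel does yield.
M_n = (A_s − A'_s) f_y (d − a/2) + A'_s f_y (d − d') = [2270050 × (750 − 138.02) + 576850 × (750 − 50)] × 10⁻⁶ = 1389.23 + 403.80 = 1793.03 kN·m.

M_n ≈ 1790 kN·m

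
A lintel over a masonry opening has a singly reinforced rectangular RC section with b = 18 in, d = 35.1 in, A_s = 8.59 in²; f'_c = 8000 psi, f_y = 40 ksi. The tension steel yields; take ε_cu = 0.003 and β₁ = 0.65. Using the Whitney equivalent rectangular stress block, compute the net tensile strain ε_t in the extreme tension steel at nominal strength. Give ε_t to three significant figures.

ε_t ≈ 0.0214

a = A_s f_y/(0.85 f'_c b) = 2.807 in.
β₁ = 0.65, so c = a/β₁ = 2.807/0.65 = 4.318 in.
From the linear strain diagram with ε_cu = 0.003: ε_t = 0.003 (d − c)/c = 0.003 × (35.1 − 4.318)/4.318 = 0.0214.
Since ε_t ≥ 0.005, the section is tension-controlled.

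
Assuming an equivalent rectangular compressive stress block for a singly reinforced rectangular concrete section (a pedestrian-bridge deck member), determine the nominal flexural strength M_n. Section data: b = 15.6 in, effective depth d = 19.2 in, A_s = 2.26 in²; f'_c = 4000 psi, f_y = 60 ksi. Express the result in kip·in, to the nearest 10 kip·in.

T = A_s f_y = 2.26 × 60 = 135.6 kips.
a = T/(0.85 f'_c b) = 135.6/(0.85 × 4 × 15.6) = 2.557 in.
M_n = T(d − a/2) = 135.6 × (19.2 − 1.2785) = 2430.2 kip·in.

M_n ≈ 2430 kip·in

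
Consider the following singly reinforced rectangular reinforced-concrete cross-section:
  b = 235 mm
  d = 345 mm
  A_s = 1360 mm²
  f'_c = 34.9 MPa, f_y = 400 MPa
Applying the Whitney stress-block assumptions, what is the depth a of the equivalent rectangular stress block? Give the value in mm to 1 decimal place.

T = A_s f_y = 1360 × 400 = 544000 N = 544 kN.
Setting C = 0.85 f'_c a b equal to T: a = 544000/(0.85 × 34.9 × 235) = 78.0 mm.

a ≈ 78.0 mm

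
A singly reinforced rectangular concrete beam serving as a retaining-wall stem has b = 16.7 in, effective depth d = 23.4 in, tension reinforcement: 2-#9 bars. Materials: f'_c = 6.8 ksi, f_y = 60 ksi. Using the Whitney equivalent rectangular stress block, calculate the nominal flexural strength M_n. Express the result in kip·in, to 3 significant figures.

A_s = 2 × 1 = 2 in².
T = A_s f_y = 2 × 60 = 120 kips.
a = T/(0.85 f'_c b) = 120/(0.85 × 6.8 × 16.7) = 1.243 in.
M_n = T(d − a/2) = 120 × (23.4 − 0.6215) = 2733.4 kip·in.

M_n ≈ 2730 kip·in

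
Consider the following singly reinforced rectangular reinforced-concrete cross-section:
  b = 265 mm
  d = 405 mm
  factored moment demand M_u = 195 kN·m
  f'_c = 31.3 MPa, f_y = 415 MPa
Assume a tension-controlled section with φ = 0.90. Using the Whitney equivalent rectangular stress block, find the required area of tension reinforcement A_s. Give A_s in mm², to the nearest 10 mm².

A_s ≈ 1440 mm²

M_n = M_u/φ = 195/0.90 = 216.667 kN·m.
With M_n = 0.85 f'_c a b (d − a/2), solve the quadratic for a:
a = d − √(d² − 2M_n/(0.85 f'_c b)) = 405 − √(405² − 2 × 216.667×10⁶/(0.85 × 31.3 × 265)) = 84.75 mm.
A_s = 0.85 f'_c a b / f_y = 0.85 × 31.3 × 84.75 × 265 / 415 = 1439.8 mm².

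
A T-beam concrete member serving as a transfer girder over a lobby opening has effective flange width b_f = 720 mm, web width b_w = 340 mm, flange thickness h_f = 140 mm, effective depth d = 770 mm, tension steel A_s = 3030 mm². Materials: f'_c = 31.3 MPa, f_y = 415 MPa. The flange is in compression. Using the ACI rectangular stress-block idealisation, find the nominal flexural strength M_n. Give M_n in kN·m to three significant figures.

M_n ≈ 927 kN·m

Tension: T = A_s f_y = 3030 × 415 = 1257450 N.
Try a within the flange: a = T/(0.85 f'_c b_f) = 1257450/(0.85 × 31.3 × 720) = 65.64 mm.
Since a = 65.64 ≤ h_f = 140 mm, the stress block lies entirely in the flange; analyse as a rectangular beam of width b_f.
M_n = T(d − a/2) = 1257450 × (770 − 32.82) = 926.97 × 10⁶ N·mm.
M_n = 926.97 kN·m.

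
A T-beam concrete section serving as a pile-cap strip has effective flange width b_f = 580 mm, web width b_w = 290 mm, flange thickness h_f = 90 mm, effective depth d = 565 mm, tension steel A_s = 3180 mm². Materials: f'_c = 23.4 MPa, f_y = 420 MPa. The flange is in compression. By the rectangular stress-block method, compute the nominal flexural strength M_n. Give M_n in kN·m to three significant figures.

Tension: T = A_s f_y = 3180 × 420 = 1335600 N.
Try a within the flange: a = T/(0.85 f'_c b_f) = 1335600/(0.85 × 23.4 × 580) = 115.77 mm.
a = 115.77 > h_f = 90 mm: the block extends into the web. Split into flange-overhang and web parts.
C_f = 0.85 f'_c (b_f − b_w) h_f = 0.85 × 23.4 × (580 − 290) × 90 = 519129 N.
Remaining web compression depth: a_w = (T − C_f)/(0.85 f'_c b_w) = (1335600 − 519129)/(0.85 × 23.4 × 290) = 141.55 mm.
M_n = C_f(d − h_f/2) + (T − C_f)(d − a_w/2) = 519129 × (565 − 45) + 816471 × (565 − 70.775) = 269.95 + 403.52 = 673.47 × 10⁶ N·mm.
M_n = 673.47 kN·m.

M_n ≈ 673 kN·m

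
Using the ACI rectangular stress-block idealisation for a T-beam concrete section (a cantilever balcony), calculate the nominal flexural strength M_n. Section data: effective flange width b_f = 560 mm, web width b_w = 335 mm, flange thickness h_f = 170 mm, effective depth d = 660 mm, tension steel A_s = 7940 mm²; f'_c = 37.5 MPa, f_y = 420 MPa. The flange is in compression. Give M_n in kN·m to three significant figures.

M_n ≈ 1890 kN·m

Tension: T = A_s f_y = 7940 × 420 = 3334800 N.
Try a within the flange: a = T/(0.85 f'_c b_f) = 3334800/(0.85 × 37.5 × 560) = 186.82 mm.
a = 186.82 > h_f = 170 mm: the block extends into the web. Split into flange-overhang and web parts.
C_f = 0.85 f'_c (b_f − b_w) h_f = 0.85 × 37.5 × (560 − 335) × 170 = 1219219 N.
Remaining web compression depth: a_w = (T − C_f)/(0.85 f'_c b_w) = (3334800 − 1219219)/(0.85 × 37.5 × 335) = 198.12 mm.
M_n = C_f(d − h_f/2) + (T − C_f)(d − a_w/2) = 1219219 × (660 − 85) + 2115581 × (660 − 99.06) = 701.05 + 1186.71 = 1887.76 × 10⁶ N·mm.
M_n = 1887.76 kN·m.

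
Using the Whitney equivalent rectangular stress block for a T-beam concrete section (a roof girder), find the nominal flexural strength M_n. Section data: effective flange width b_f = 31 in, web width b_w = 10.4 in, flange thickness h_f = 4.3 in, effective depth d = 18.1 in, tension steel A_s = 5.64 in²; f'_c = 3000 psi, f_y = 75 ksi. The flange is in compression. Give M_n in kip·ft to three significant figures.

Tension: T = A_s f_y = 5.64 × 75 = 423 kips.
Try a within the flange: a = T/(0.85 f'_c b_f) = 423/(0.85 × 3 × 31) = 5.351 in.
a = 5.351 > h_f = 4.3 in: the block extends into the web. Split into flange-overhang and web parts.
C_f = 0.85 f'_c (b_f − b_w) h_f = 0.85 × 3 × (31 − 10.4) × 4.3 = 225.9 kips.
Remaining web compression depth: a_w = (T − C_f)/(0.85 f'_c b_w) = (423 − 225.9)/(0.85 × 3 × 10.4) = 7.432 in.
M_n = C_f(d − h_f/2) + (T − C_f)(d − a_w/2) = 225.9 × (18.1 − 2.15) + 197.1 × (18.1 − 3.716) = 3603.1 + 2835.1 = 6438.2 kip·in.
M_n = 6438.2/12 = 536.52 kip·ft.

M_n ≈ 537 kip·ft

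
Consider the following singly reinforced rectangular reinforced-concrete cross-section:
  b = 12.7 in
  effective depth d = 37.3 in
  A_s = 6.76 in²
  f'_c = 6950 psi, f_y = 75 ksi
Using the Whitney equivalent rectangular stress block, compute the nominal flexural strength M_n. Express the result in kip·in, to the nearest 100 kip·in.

M_n ≈ 17200 kip·in

T = A_s f_y = 6.76 × 75 = 507 kips.
a = T/(0.85 f'_c b) = 507/(0.85 × 6.95 × 12.7) = 6.758 in.
M_n = T(d − a/2) = 507 × (37.3 − 3.379) = 17197.9 kip·in.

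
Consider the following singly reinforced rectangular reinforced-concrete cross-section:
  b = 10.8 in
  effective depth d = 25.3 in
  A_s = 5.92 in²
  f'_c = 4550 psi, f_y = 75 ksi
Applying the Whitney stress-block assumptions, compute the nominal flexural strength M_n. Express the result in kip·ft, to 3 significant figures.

T = A_s f_y = 5.92 × 75 = 444 kips.
a = T/(0.85 f'_c b) = 444/(0.85 × 4.55 × 10.8) = 10.630 in.
M_n = T(d − a/2) = 444 × (25.3 − 5.315) = 8873.3 kip·in = 8873.3/12 = 739.44 kip·ft.

M_n ≈ 739 kip·ft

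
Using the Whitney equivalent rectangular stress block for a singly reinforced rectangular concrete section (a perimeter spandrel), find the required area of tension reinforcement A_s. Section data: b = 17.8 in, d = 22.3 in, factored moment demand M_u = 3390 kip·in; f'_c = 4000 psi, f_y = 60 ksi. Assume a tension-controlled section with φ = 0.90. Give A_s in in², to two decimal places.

A_s ≈ 3.02 in²

M_n = M_u/φ = 3390/0.90 = 3766.67 kip·in.
From M_n = 0.85 f'_c a b (d − a/2):
a = d − √(d² − 2M_n/(0.85 f'_c b)) = 22.3 − √(22.3² − 2 × 3766.67/(0.85 × 4 × 17.8)) = 2.992 in.
A_s = 0.85 f'_c a b / f_y = 0.85 × 4 × 2.992 × 17.8 / 60 = 3.018 in².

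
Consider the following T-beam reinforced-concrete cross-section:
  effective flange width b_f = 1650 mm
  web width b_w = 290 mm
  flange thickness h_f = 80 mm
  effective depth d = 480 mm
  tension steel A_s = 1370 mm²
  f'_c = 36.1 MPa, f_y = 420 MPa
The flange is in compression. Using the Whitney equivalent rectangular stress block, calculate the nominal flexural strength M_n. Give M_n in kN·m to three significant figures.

Tension: T = A_s f_y = 1370 × 420 = 575400 N.
Try a within the flange: a = T/(0.85 f'_c b_f) = 575400/(0.85 × 36.1 × 1650) = 11.36 mm.
Since a = 11.36 ≤ h_f = 80 mm, the stress block lies entirely in the flange; analyse as a rectangular beam of width b_f.
M_n = T(d − a/2) = 575400 × (480 − 5.68) = 272.92 × 10⁶ N·mm.
M_n = 272.92 kN·m.

M_n ≈ 273 kN·m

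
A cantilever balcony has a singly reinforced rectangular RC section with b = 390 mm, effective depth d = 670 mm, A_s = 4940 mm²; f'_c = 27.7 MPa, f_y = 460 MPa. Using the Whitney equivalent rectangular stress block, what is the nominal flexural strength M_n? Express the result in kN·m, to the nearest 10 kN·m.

M_n ≈ 1240 kN·m

T = A_s f_y = 4940 × 460 = 2272400 N = 2272.4 kN.
From C = T: a = T/(0.85 f'_c b) = 2272400/(0.85 × 27.7 × 390) = 247.47 mm.
M_n = T(d − a/2) = 2272.4 kN × (670 − 123.735) mm = 1241.33 kN·m.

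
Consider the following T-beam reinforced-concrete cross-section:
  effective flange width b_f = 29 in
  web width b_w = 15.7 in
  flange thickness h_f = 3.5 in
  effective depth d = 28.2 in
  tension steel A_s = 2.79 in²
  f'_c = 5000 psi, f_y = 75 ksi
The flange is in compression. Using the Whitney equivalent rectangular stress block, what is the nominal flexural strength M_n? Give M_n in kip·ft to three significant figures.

Tension: T = A_s f_y = 2.79 × 75 = 209.25 kips.
Try a within the flange: a = T/(0.85 f'_c b_f) = 209.25/(0.85 × 5 × 29) = 1.698 in.
Since a = 1.698 ≤ h_f = 3.5 in, the stress block lies entirely in the flange; analyse as a rectangular beam of width b_f.
M_n = T(d − a/2) = 209.25 × (28.2 − 0.849) = 5723.2 kip·in.
M_n = 5723.2/12 = 476.93 kip·ft.

M_n ≈ 477 kip·ft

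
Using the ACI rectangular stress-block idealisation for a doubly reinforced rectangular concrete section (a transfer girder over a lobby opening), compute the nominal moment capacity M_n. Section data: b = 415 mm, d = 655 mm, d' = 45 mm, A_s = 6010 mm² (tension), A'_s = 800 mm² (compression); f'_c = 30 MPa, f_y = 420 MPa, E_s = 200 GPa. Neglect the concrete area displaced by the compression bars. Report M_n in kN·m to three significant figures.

Assume both tension and compression steel yield.
Net tension couple steel: A_s − A'_s = 5210 mm².
a = (A_s − A'_s) f_y / (0.85 f'_c b) = 2188200/(0.85 × 30 × 415) = 206.78 mm.
c = a/β₁ = 206.78/0.836 = 247.34 mm; ε'_s = 0.003(c − d')/c = 0.0025 ≥ f_y/E_s = 0.0021, so compression steel does yield.
M_n = (A_s − A'_s) f_y (d − a/2) + A'_s f_y (d − d') = [2188200 × (655 − 103.39) + 336000 × (655 − 45)] × 10⁻⁶ = 1207.03 + 204.96 = 1411.99 kN·m.

M_n ≈ 1410 kN·m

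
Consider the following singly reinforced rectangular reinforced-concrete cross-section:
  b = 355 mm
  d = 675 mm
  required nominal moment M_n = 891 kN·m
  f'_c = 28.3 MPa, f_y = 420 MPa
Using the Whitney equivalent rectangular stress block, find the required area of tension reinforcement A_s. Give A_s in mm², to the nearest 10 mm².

A_s ≈ 3620 mm²

With M_n = 0.85 f'_c a b (d − a/2), solve the quadratic for a:
a = d − √(d² − 2M_n/(0.85 f'_c b)) = 675 − √(675² − 2 × 891×10⁶/(0.85 × 28.3 × 355)) = 178.06 mm.
A_s = 0.85 f'_c a b / f_y = 0.85 × 28.3 × 178.06 × 355 / 420 = 3620.4 mm².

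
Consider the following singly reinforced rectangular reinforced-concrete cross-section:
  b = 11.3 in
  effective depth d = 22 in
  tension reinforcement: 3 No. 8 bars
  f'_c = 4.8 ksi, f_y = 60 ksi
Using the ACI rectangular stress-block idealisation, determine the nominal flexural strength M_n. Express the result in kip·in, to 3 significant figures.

M_n ≈ 2910 kip·in

A_s = 3 × 0.79 = 2.37 in².
T = A_s f_y = 2.37 × 60 = 142.2 kips.
a = T/(0.85 f'_c b) = 142.2/(0.85 × 4.8 × 11.3) = 3.084 in.
M_n = T(d − a/2) = 142.2 × (22 − 1.542) = 2909.1 kip·in.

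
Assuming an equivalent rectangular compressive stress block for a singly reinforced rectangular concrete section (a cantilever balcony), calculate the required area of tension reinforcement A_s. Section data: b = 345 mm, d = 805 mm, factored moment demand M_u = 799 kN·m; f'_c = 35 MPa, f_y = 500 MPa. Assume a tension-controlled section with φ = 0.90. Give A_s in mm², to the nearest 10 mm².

M_n = M_u/φ = 799/0.90 = 887.778 kN·m.
With M_n = 0.85 f'_c a b (d − a/2), solve the quadratic for a:
a = d − √(d² − 2M_n/(0.85 f'_c b)) = 805 − √(805² − 2 × 887.778×10⁶/(0.85 × 35 × 345)) = 115.77 mm.
A_s = 0.85 f'_c a b / f_y = 0.85 × 35 × 115.77 × 345 / 500 = 2376.5 mm².

A_s ≈ 2380 mm²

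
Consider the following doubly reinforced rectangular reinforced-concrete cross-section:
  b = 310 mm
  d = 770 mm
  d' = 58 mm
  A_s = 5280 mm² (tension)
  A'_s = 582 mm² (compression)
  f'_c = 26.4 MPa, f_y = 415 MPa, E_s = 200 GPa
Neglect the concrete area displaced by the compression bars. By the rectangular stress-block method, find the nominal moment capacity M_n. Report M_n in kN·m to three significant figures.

Assume both tension and compression steel yield.
Net tension couple steel: A_s − A'_s = 4698 mm².
a = (A_s − A'_s) f_y / (0.85 f'_c b) = 1949670/(0.85 × 26.4 × 310) = 280.27 mm.
c = a/β₁ = 280.27/0.85 = 329.73 mm; ε'_s = 0.003(c − d')/c = 0.0025 ≥ f_y/E_s = 0.0021, so compression steel does yield.
M_n = (A_s − A'_s) f_y (d − a/2) + A'_s f_y (d − d') = [1949670 × (770 − 140.135) + 241530 × (770 − 58)] × 10⁻⁶ = 1228.03 + 171.97 = 1400.00 kN·m.

M_n ≈ 1400 kN·m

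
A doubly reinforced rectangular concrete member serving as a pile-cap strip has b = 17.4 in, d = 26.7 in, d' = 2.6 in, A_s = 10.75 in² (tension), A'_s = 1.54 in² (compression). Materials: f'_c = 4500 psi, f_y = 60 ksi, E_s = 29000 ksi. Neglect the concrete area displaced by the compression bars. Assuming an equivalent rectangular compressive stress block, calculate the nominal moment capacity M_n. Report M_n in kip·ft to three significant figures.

M_n ≈ 1220 kip·ft

Assume both steels yield.
a = (A_s − A'_s) f_y/(0.85 f'_c b) = (10.75 − 1.54) × 60/(0.85 × 4.5 × 17.4) = 8.303 in.
c = a/β₁ = 8.303/0.825 = 10.064 in; ε'_s = 0.003(c − d')/c = 0.0022 ≥ ε_y = 0.0021, so the compression steel yields.
M_n = (A_s − A'_s) f_y (d − a/2) + A'_s f_y (d − d') = 552.6 × (26.7 − 4.1515) + 92.4 × (26.7 − 2.6) = 12460.3 + 2226.8 = 14687.1 kip·in = 14687.1/12 = 1223.93 kip·ft.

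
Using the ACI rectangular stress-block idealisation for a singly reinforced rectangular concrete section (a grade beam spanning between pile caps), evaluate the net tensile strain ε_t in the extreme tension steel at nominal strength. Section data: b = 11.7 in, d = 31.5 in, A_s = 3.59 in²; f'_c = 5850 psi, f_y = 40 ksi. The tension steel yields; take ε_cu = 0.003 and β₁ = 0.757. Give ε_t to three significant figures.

ε_t ≈ 0.0260

a = A_s f_y/(0.85 f'_c b) = 2.468 in.
β₁ = 0.757, so c = a/β₁ = 2.468/0.757 = 3.260 in.
From the linear strain diagram with ε_cu = 0.003: ε_t = 0.003 (d − c)/c = 0.003 × (31.5 − 3.260)/3.260 = 0.0260.
Since ε_t ≥ 0.005, the section is tension-controlled.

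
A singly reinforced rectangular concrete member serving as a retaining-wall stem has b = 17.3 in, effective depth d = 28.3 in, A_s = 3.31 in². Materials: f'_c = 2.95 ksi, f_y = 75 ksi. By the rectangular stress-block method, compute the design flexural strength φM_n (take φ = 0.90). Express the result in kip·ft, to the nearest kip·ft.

φM_n ≈ 474 kip·ft

T = A_s f_y = 3.31 × 75 = 248.25 kips.
a = T/(0.85 f'_c b) = 248.25/(0.85 × 2.95 × 17.3) = 5.723 in.
M_n = T(d − a/2) = 248.25 × (28.3 − 2.8615) = 6315.1 kip·in = 6315.1/12 = 526.26 kip·ft.
φM_n = 0.90 × 526.26 = 473.63 kip·ft.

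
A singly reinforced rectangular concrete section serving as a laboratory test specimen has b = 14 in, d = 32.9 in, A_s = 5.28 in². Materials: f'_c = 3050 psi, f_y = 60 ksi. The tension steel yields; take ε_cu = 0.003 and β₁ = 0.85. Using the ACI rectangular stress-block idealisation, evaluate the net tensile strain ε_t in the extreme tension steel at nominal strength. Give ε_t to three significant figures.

ε_t ≈ 0.00661

a = A_s f_y/(0.85 f'_c b) = 8.728 in.
β₁ = 0.85, so c = a/β₁ = 8.728/0.85 = 10.268 in.
From the linear strain diagram with ε_cu = 0.003: ε_t = 0.003 (d − c)/c = 0.003 × (32.9 − 10.268)/10.268 = 0.00661.
Since ε_t ≥ 0.005, the section is tension-controlled.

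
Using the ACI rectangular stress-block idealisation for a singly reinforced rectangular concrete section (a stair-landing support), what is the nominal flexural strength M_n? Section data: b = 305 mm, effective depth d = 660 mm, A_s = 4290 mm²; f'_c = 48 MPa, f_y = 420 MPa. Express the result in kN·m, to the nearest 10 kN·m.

M_n ≈ 1060 kN·m

T = A_s f_y = 4290 × 420 = 1801800 N = 1801.8 kN.
From C = T: a = T/(0.85 f'_c b) = 1801800/(0.85 × 48 × 305) = 144.79 mm.
M_n = T(d − a/2) = 1801.8 kN × (660 − 72.395) mm = 1058.75 kN·m.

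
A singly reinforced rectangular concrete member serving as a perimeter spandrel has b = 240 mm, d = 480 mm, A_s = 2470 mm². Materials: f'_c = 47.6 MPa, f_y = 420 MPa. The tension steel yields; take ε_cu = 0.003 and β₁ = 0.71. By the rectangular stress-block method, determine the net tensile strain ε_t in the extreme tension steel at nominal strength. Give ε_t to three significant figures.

a = A_s f_y/(0.85 f'_c b) = 106.83 mm.
β₁ = 0.71, so c = a/β₁ = 106.83/0.71 = 150.46 mm.
From the linear strain diagram with ε_cu = 0.003: ε_t = 0.003 (d − c)/c = 0.003 × (480 − 150.46)/150.46 = 0.00657.
Since ε_t ≥ 0.005, the section is tension-controlled.

ε_t ≈ 0.00657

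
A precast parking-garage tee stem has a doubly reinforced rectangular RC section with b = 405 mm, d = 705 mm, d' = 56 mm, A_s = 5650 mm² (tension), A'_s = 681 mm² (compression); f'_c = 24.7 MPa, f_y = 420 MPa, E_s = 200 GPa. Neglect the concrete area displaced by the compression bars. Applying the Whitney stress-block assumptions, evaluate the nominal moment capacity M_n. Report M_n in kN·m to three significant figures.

M_n ≈ 1400 kN·m

Assume both tension and compression steel yield.
Net tension couple steel: A_s − A'_s = 4969 mm².
a = (A_s − A'_s) f_y / (0.85 f'_c b) = 2086980/(0.85 × 24.7 × 405) = 245.44 mm.
c = a/β₁ = 245.44/0.85 = 288.75 mm; ε'_s = 0.003(c − d')/c = 0.0024 ≥ f_y/E_s = 0.0021, so compression steel does yield.
M_n = (A_s − A'_s) f_y (d − a/2) + A'_s f_y (d − d') = [2086980 × (705 − 122.72) + 286020 × (705 − 56)] × 10⁻⁶ = 1215.21 + 185.63 = 1400.84 kN·m.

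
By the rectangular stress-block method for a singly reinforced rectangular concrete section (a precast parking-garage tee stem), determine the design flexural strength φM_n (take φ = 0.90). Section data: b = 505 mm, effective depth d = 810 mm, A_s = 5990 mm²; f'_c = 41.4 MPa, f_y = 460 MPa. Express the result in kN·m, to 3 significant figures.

φM_n ≈ 1820 kN·m

T = A_s f_y = 5990 × 460 = 2755400 N = 2755.4 kN.
From C = T: a = T/(0.85 f'_c b) = 2755400/(0.85 × 41.4 × 505) = 155.05 mm.
M_n = T(d − a/2) = 2755.4 kN × (810 − 77.525) mm = 2018.26 kN·m.
φM_n = 0.90 × 2018.26 = 1816.43 kN·m.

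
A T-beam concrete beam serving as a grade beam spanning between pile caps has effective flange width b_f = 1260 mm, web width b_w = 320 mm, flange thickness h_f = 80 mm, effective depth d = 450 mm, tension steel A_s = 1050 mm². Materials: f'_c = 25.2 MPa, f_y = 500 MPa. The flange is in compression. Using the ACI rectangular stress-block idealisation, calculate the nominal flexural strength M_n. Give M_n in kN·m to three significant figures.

Tension: T = A_s f_y = 1050 × 500 = 525000 N.
Try a within the flange: a = T/(0.85 f'_c b_f) = 525000/(0.85 × 25.2 × 1260) = 19.45 mm.
Since a = 19.45 ≤ h_f = 80 mm, the stress block lies entirely in the flange; analyse as a rectangular beam of width b_f.
M_n = T(d − a/2) = 525000 × (450 − 9.725) = 231.14 × 10⁶ N·mm.
M_n = 231.14 kN·m.

M_n ≈ 231 kN·m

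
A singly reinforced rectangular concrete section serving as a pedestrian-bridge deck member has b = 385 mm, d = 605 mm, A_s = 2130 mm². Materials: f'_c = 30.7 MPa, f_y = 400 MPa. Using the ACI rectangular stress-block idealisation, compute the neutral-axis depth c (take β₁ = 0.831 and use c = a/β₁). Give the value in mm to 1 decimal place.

T = A_s f_y = 2130 × 400 = 852000 N = 852 kN.
Setting C = 0.85 f'_c a b equal to T: a = 852000/(0.85 × 30.7 × 385) = 84.805 mm.
With β₁ = 0.831, c = a/β₁ = 84.805/0.831 = 102.1 mm.

c ≈ 102.1 mm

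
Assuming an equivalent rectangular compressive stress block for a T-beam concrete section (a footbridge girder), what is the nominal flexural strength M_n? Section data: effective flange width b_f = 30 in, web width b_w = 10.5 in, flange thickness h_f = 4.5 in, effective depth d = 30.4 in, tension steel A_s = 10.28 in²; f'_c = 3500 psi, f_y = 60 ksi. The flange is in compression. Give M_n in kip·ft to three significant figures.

M_n ≈ 1340 kip·ft

Tension: T = A_s f_y = 10.28 × 60 = 616.8 kips.
Try a within the flange: a = T/(0.85 f'_c b_f) = 616.8/(0.85 × 3.5 × 30) = 6.911 in.
a = 6.911 > h_f = 4.5 in: the block extends into the web. Split into flange-overhang and web parts.
C_f = 0.85 f'_c (b_f − b_w) h_f = 0.85 × 3.5 × (30 − 10.5) × 4.5 = 261.1 kips.
Remaining web compression depth: a_w = (T − C_f)/(0.85 f'_c b_w) = (616.8 − 261.1)/(0.85 × 3.5 × 10.5) = 11.387 in.
M_n = C_f(d − h_f/2) + (T − C_f)(d − a_w/2) = 261.1 × (30.4 − 2.25) + 355.7 × (30.4 − 5.6935) = 7350.0 + 8788.1 = 16138.1 kip·in.
M_n = 16138.1/12 = 1344.84 kip·ft.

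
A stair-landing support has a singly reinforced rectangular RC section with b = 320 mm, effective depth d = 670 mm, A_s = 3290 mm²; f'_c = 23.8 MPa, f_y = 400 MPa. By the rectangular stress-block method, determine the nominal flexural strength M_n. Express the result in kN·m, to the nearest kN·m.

T = A_s f_y = 3290 × 400 = 1316000 N = 1316 kN.
From C = T: a = T/(0.85 f'_c b) = 1316000/(0.85 × 23.8 × 320) = 203.29 mm.
M_n = T(d − a/2) = 1316 kN × (670 − 101.645) mm = 747.96 kN·m.

M_n ≈ 748 kN·m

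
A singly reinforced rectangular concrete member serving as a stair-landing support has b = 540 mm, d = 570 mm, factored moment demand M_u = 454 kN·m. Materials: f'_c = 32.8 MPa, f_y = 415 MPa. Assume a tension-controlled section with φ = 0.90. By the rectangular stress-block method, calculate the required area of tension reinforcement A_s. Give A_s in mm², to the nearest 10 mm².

A_s ≈ 2260 mm²

M_n = M_u/φ = 454/0.90 = 504.444 kN·m.
With M_n = 0.85 f'_c a b (d − a/2), solve the quadratic for a:
a = d − √(d² − 2M_n/(0.85 f'_c b)) = 570 − √(570² − 2 × 504.444×10⁶/(0.85 × 32.8 × 540)) = 62.17 mm.
A_s = 0.85 f'_c a b / f_y = 0.85 × 32.8 × 62.17 × 540 / 415 = 2255.4 mm².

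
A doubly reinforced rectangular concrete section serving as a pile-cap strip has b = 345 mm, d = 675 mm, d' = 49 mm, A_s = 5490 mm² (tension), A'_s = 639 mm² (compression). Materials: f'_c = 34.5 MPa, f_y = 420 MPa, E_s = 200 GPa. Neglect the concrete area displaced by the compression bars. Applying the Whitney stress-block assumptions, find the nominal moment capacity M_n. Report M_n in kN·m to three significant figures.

Assume both tension and compression steel yield.
Net tension couple steel: A_s − A'_s = 4851 mm².
a = (A_s − A'_s) f_y / (0.85 f'_c b) = 2037420/(0.85 × 34.5 × 345) = 201.38 mm.
c = a/β₁ = 201.38/0.804 = 250.47 mm; ε'_s = 0.003(c − d')/c = 0.0024 ≥ f_y/E_s = 0.0021, so compression steel does yield.
M_n = (A_s − A'_s) f_y (d − a/2) + A'_s f_y (d − d') = [2037420 × (675 − 100.69) + 268380 × (675 − 49)] × 10⁻⁶ = 1170.11 + 168.01 = 1338.12 kN·m.

M_n ≈ 1340 kN·m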